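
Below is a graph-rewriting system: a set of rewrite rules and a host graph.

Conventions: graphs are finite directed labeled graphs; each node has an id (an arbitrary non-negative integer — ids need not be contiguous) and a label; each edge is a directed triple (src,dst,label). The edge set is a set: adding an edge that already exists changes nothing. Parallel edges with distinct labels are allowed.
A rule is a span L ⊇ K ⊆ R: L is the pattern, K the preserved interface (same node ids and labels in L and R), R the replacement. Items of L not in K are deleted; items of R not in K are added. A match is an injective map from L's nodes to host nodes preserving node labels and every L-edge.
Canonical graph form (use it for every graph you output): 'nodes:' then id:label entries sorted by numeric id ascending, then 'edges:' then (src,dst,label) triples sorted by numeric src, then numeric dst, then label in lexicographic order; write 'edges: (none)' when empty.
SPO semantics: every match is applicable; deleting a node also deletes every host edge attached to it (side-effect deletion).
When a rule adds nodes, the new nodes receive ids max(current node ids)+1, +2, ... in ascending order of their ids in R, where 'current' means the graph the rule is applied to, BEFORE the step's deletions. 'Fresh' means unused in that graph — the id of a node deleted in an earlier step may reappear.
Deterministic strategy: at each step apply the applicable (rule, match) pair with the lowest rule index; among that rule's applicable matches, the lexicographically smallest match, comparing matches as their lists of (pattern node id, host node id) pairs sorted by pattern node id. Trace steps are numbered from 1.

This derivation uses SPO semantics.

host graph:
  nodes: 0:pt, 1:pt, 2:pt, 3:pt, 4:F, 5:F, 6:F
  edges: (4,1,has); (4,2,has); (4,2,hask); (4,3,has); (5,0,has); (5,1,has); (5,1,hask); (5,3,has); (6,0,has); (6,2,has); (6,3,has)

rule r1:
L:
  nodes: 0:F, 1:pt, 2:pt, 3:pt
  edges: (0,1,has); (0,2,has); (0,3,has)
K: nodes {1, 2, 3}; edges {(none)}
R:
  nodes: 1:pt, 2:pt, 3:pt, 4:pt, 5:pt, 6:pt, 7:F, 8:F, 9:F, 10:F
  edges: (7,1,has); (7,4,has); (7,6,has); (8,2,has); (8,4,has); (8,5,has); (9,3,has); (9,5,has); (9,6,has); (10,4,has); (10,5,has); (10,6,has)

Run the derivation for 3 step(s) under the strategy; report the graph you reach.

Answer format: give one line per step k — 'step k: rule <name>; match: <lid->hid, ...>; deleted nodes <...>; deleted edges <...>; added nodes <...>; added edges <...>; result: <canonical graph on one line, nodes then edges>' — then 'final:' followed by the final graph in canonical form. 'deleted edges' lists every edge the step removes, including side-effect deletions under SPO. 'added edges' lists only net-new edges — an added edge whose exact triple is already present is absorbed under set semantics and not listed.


step 1: rule r1; match: 0->4, 1->1, 2->2, 3->3; deleted nodes 4; deleted edges (4,1,has); (4,2,has); (4,2,hask); (4,3,has); added nodes 7, 8, 9, 10, 11, 12, 13; added edges (10,1,has); (10,7,has); (10,9,has); (11,2,has); (11,7,has); (11,8,has); (12,3,has); (12,8,has); (12,9,has); (13,7,has); (13,8,has); (13,9,has); result: nodes: 0:pt, 1:pt, 2:pt, 3:pt, 5:F, 6:F, 7:pt, 8:pt, 9:pt, 10:F, 11:F, 12:F, 13:F edges: (5,0,has); (5,1,has); (5,1,hask); (5,3,has); (6,0,has); (6,2,has); (6,3,has); (10,1,has); (10,7,has); (10,9,has); (11,2,has); (11,7,has); (11,8,has); (12,3,has); (12,8,has); (12,9,has); (13,7,has); (13,8,has); (13,9,has)
step 2: rule r1; match: 0->5, 1->0, 2->1, 3->3; deleted nodes 5; deleted edges (5,0,has); (5,1,has); (5,1,hask); (5,3,has); added nodes 14, 15, 16, 17, 18, 19, 20; added edges (17,0,has); (17,14,has); (17,16,has); (18,1,has); (18,14,has); (18,15,has); (19,3,has); (19,15,has); (19,16,has); (20,14,has); (20,15,has); (20,16,has); result: nodes: 0:pt, 1:pt, 2:pt, 3:pt, 6:F, 7:pt, 8:pt, 9:pt, 10:F, 11:F, 12:F, 13:F, 14:pt, 15:pt, 16:pt, 17:F, 18:F, 19:F, 20:F edges: (6,0,has); (6,2,has); (6,3,has); (10,1,has); (10,7,has); (10,9,has); (11,2,has); (11,7,has); (11,8,has); (12,3,has); (12,8,has); (12,9,has); (13,7,has); (13,8,has); (13,9,has); (17,0,has); (17,14,has); (17,16,has); (18,1,has); (18,14,has); (18,15,has); (19,3,has); (19,15,has); (19,16,has); (20,14,has); (20,15,has); (20,16,has)
step 3: rule r1; match: 0->6, 1->0, 2->2, 3->3; deleted nodes 6; deleted edges (6,0,has); (6,2,has); (6,3,has); added nodes 21, 22, 23, 24, 25, 26, 27; added edges (24,0,has); (24,21,has); (24,23,has); (25,2,has); (25,21,has); (25,22,has); (26,3,has); (26,22,has); (26,23,has); (27,21,has); (27,22,has); (27,23,has); result: nodes: 0:pt, 1:pt, 2:pt, 3:pt, 7:pt, 8:pt, 9:pt, 10:F, 11:F, 12:F, 13:F, 14:pt, 15:pt, 16:pt, 17:F, 18:F, 19:F, 20:F, 21:pt, 22:pt, 23:pt, 24:F, 25:F, 26:F, 27:F edges: (10,1,has); (10,7,has); (10,9,has); (11,2,has); (11,7,has); (11,8,has); (12,3,has); (12,8,has); (12,9,has); (13,7,has); (13,8,has); (13,9,has); (17,0,has); (17,14,has); (17,16,has); (18,1,has); (18,14,has); (18,15,has); (19,3,has); (19,15,has); (19,16,has); (20,14,has); (20,15,has); (20,16,has); (24,0,has); (24,21,has); (24,23,has); (25,2,has); (25,21,has); (25,22,has); (26,3,has); (26,22,has); (26,23,has); (27,21,has); (27,22,has); (27,23,has)
final:
nodes: 0:pt, 1:pt, 2:pt, 3:pt, 7:pt, 8:pt, 9:pt, 10:F, 11:F, 12:F, 13:F, 14:pt, 15:pt, 16:pt, 17:F, 18:F, 19:F, 20:F, 21:pt, 22:pt, 23:pt, 24:F, 25:F, 26:F, 27:F
edges: (10,1,has); (10,7,has); (10,9,has); (11,2,has); (11,7,has); (11,8,has); (12,3,has); (12,8,has); (12,9,has); (13,7,has); (13,8,has); (13,9,has); (17,0,has); (17,14,has); (17,16,has); (18,1,has); (18,14,has); (18,15,has); (19,3,has); (19,15,has); (19,16,has); (20,14,has); (20,15,has); (20,16,has); (24,0,has); (24,21,has); (24,23,has); (25,2,has); (25,21,has); (25,22,has); (26,3,has); (26,22,has); (26,23,has); (27,21,has); (27,22,has); (27,23,has)


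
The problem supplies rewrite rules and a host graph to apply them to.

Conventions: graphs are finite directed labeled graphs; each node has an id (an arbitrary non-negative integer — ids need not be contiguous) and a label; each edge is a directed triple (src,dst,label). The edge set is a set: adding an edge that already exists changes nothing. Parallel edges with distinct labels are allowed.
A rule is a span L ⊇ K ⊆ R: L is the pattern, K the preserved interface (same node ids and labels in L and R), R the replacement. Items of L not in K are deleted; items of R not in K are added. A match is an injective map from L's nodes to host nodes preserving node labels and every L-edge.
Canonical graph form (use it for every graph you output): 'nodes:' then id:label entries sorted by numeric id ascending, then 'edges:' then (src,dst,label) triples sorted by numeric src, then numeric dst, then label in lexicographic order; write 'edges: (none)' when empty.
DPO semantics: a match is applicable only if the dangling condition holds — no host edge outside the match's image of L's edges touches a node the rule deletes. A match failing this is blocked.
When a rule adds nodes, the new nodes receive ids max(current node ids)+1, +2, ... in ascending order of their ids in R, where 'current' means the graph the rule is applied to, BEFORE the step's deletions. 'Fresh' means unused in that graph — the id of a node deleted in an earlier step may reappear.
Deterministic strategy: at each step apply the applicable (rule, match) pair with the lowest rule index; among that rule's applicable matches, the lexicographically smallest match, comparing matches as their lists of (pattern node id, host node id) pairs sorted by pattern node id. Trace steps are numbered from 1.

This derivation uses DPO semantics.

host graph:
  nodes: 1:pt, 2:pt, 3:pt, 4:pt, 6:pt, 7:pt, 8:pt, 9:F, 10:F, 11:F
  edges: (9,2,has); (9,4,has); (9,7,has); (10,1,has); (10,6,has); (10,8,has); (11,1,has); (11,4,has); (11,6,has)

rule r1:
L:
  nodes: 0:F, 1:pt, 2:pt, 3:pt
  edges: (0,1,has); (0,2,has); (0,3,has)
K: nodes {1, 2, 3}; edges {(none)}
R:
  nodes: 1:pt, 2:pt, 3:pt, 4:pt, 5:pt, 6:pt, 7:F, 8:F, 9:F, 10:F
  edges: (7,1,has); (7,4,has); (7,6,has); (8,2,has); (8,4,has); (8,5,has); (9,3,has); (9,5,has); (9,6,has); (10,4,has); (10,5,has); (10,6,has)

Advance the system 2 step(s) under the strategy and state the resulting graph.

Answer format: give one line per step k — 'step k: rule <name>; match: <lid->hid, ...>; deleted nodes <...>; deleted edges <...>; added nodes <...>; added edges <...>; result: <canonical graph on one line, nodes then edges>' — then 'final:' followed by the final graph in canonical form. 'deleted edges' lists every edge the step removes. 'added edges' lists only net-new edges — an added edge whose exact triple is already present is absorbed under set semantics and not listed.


step 1: rule r1; match: 0->9, 1->2, 2->4, 3->7; deleted nodes 9; deleted edges (9,2,has); (9,4,has); (9,7,has); added nodes 12, 13, 14, 15, 16, 17, 18; added edges (15,2,has); (15,12,has); (15,14,has); (16,4,has); (16,12,has); (16,13,has); (17,7,has); (17,13,has); (17,14,has); (18,12,has); (18,13,has); (18,14,has); result: nodes: 1:pt, 2:pt, 3:pt, 4:pt, 6:pt, 7:pt, 8:pt, 10:F, 11:F, 12:pt, 13:pt, 14:pt, 15:F, 16:F, 17:F, 18:F edges: (10,1,has); (10,6,has); (10,8,has); (11,1,has); (11,4,has); (11,6,has); (15,2,has); (15,12,has); (15,14,has); (16,4,has); (16,12,has); (16,13,has); (17,7,has); (17,13,has); (17,14,has); (18,12,has); (18,13,has); (18,14,has)
step 2: rule r1; match: 0->10, 1->1, 2->6, 3->8; deleted nodes 10; deleted edges (10,1,has); (10,6,has); (10,8,has); added nodes 19, 20, 21, 22, 23, 24, 25; added edges (22,1,has); (22,19,has); (22,21,has); (23,6,has); (23,19,has); (23,20,has); (24,8,has); (24,20,has); (24,21,has); (25,19,has); (25,20,has); (25,21,has); result: nodes: 1:pt, 2:pt, 3:pt, 4:pt, 6:pt, 7:pt, 8:pt, 11:F, 12:pt, 13:pt, 14:pt, 15:F, 16:F, 17:F, 18:F, 19:pt, 20:pt, 21:pt, 22:F, 23:F, 24:F, 25:F edges: (11,1,has); (11,4,has); (11,6,has); (15,2,has); (15,12,has); (15,14,has); (16,4,has); (16,12,has); (16,13,has); (17,7,has); (17,13,has); (17,14,has); (18,12,has); (18,13,has); (18,14,has); (22,1,has); (22,19,has); (22,21,has); (23,6,has); (23,19,has); (23,20,has); (24,8,has); (24,20,has); (24,21,has); (25,19,has); (25,20,has); (25,21,has)
final:
nodes: 1:pt, 2:pt, 3:pt, 4:pt, 6:pt, 7:pt, 8:pt, 11:F, 12:pt, 13:pt, 14:pt, 15:F, 16:F, 17:F, 18:F, 19:pt, 20:pt, 21:pt, 22:F, 23:F, 24:F, 25:F
edges: (11,1,has); (11,4,has); (11,6,has); (15,2,has); (15,12,has); (15,14,has); (16,4,has); (16,12,has); (16,13,has); (17,7,has); (17,13,has); (17,14,has); (18,12,has); (18,13,has); (18,14,has); (22,1,has); (22,19,has); (22,21,has); (23,6,has); (23,19,has); (23,20,has); (24,8,has); (24,20,has); (24,21,has); (25,19,has); (25,20,has); (25,21,has)


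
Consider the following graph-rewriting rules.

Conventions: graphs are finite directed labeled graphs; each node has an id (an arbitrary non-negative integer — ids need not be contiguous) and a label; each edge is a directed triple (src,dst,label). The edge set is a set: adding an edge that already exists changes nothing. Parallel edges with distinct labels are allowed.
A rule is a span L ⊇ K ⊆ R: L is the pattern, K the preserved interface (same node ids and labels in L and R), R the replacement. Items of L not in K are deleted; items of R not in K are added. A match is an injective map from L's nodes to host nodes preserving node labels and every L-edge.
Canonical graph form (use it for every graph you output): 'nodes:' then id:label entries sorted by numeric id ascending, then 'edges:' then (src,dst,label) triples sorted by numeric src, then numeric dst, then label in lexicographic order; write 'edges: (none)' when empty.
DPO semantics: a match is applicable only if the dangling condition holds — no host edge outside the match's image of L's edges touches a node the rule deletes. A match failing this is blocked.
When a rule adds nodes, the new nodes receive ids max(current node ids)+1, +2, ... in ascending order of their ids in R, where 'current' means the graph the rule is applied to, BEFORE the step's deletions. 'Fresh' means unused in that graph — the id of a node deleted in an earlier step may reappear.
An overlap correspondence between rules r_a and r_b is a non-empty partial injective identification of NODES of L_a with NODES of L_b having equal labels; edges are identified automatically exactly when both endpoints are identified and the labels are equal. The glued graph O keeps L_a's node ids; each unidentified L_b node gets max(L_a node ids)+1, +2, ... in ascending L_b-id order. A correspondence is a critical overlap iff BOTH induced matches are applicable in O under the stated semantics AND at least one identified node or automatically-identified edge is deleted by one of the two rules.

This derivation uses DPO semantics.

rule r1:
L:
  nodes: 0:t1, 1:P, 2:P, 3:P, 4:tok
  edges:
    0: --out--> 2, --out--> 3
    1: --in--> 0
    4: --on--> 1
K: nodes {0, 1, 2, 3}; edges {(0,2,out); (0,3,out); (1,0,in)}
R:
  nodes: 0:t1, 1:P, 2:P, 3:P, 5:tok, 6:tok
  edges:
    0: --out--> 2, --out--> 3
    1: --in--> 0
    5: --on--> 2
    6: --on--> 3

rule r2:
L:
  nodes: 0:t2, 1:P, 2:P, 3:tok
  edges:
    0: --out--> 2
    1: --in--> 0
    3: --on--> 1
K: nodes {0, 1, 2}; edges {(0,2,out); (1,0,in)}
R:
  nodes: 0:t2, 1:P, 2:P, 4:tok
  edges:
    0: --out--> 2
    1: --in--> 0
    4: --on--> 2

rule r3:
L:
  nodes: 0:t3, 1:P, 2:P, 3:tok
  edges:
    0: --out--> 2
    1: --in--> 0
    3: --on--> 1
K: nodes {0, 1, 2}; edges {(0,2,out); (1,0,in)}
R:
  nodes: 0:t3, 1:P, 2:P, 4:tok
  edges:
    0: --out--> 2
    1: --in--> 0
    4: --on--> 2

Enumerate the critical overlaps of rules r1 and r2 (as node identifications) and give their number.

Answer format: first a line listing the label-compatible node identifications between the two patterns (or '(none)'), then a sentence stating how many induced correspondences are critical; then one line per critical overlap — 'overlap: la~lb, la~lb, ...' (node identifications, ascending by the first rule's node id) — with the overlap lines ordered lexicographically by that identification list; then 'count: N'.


label-compatible node identifications between L(r1) and L(r2): 1~1, 1~2, 2~1, 2~2, 3~1, 3~2, 4~3
3 of the induced correspondences are critical overlaps of r1 and r2.
overlap: 1~1, 2~2, 4~3
overlap: 1~1, 3~2, 4~3
overlap: 1~1, 4~3
count: 3


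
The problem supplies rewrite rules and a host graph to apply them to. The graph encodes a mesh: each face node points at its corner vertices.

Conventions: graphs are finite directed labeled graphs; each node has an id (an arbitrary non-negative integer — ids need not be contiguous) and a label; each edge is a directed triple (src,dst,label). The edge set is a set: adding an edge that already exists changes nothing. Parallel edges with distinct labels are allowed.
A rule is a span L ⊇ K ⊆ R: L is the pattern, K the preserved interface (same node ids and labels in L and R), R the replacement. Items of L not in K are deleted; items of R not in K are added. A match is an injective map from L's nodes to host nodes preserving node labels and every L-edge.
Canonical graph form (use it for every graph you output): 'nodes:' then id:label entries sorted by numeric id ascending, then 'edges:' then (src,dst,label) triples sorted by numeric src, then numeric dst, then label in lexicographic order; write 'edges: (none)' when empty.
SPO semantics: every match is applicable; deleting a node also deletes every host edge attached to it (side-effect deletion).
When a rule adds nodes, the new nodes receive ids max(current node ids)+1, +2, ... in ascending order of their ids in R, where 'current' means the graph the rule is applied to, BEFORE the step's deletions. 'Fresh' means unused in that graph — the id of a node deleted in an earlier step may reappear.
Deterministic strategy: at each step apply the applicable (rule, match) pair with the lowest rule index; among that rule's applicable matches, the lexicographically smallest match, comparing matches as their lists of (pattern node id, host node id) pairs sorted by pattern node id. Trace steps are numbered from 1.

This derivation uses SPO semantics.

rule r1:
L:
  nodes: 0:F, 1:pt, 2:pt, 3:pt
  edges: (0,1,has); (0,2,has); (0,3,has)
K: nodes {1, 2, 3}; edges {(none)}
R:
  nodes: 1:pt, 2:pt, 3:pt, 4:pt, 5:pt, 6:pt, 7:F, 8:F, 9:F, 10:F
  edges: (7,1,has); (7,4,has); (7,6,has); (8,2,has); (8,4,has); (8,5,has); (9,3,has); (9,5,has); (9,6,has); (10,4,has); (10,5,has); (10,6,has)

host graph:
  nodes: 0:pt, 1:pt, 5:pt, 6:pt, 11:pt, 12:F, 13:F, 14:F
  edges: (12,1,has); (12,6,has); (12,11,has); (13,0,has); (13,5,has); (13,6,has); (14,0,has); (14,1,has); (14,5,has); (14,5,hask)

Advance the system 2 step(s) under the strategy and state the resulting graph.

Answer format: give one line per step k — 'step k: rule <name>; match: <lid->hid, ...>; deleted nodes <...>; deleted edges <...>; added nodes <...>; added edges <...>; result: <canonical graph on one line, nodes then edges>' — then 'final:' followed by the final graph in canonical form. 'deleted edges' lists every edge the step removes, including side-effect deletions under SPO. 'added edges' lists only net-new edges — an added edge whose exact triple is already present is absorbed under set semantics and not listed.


step 1: rule r1; match: 0->12, 1->1, 2->6, 3->11; deleted nodes 12; deleted edges (12,1,has); (12,6,has); (12,11,has); added nodes 15, 16, 17, 18, 19, 20, 21; added edges (18,1,has); (18,15,has); (18,17,has); (19,6,has); (19,15,has); (19,16,has); (20,11,has); (20,16,has); (20,17,has); (21,15,has); (21,16,has); (21,17,has); result: nodes: 0:pt, 1:pt, 5:pt, 6:pt, 11:pt, 13:F, 14:F, 15:pt, 16:pt, 17:pt, 18:F, 19:F, 20:F, 21:F edges: (13,0,has); (13,5,has); (13,6,has); (14,0,has); (14,1,has); (14,5,has); (14,5,hask); (18,1,has); (18,15,has); (18,17,has); (19,6,has); (19,15,has); (19,16,has); (20,11,has); (20,16,has); (20,17,has); (21,15,has); (21,16,has); (21,17,has)
step 2: rule r1; match: 0->13, 1->0, 2->5, 3->6; deleted nodes 13; deleted edges (13,0,has); (13,5,has); (13,6,has); added nodes 22, 23, 24, 25, 26, 27, 28; added edges (25,0,has); (25,22,has); (25,24,has); (26,5,has); (26,22,has); (26,23,has); (27,6,has); (27,23,has); (27,24,has); (28,22,has); (28,23,has); (28,24,has); result: nodes: 0:pt, 1:pt, 5:pt, 6:pt, 11:pt, 14:F, 15:pt, 16:pt, 17:pt, 18:F, 19:F, 20:F, 21:F, 22:pt, 23:pt, 24:pt, 25:F, 26:F, 27:F, 28:F edges: (14,0,has); (14,1,has); (14,5,has); (14,5,hask); (18,1,has); (18,15,has); (18,17,has); (19,6,has); (19,15,has); (19,16,has); (20,11,has); (20,16,has); (20,17,has); (21,15,has); (21,16,has); (21,17,has); (25,0,has); (25,22,has); (25,24,has); (26,5,has); (26,22,has); (26,23,has); (27,6,has); (27,23,has); (27,24,has); (28,22,has); (28,23,has); (28,24,has)
final:
nodes: 0:pt, 1:pt, 5:pt, 6:pt, 11:pt, 14:F, 15:pt, 16:pt, 17:pt, 18:F, 19:F, 20:F, 21:F, 22:pt, 23:pt, 24:pt, 25:F, 26:F, 27:F, 28:F
edges: (14,0,has); (14,1,has); (14,5,has); (14,5,hask); (18,1,has); (18,15,has); (18,17,has); (19,6,has); (19,15,has); (19,16,has); (20,11,has); (20,16,has); (20,17,has); (21,15,has); (21,16,has); (21,17,has); (25,0,has); (25,22,has); (25,24,has); (26,5,has); (26,22,has); (26,23,has); (27,6,has); (27,23,has); (27,24,has); (28,22,has); (28,23,has); (28,24,has)


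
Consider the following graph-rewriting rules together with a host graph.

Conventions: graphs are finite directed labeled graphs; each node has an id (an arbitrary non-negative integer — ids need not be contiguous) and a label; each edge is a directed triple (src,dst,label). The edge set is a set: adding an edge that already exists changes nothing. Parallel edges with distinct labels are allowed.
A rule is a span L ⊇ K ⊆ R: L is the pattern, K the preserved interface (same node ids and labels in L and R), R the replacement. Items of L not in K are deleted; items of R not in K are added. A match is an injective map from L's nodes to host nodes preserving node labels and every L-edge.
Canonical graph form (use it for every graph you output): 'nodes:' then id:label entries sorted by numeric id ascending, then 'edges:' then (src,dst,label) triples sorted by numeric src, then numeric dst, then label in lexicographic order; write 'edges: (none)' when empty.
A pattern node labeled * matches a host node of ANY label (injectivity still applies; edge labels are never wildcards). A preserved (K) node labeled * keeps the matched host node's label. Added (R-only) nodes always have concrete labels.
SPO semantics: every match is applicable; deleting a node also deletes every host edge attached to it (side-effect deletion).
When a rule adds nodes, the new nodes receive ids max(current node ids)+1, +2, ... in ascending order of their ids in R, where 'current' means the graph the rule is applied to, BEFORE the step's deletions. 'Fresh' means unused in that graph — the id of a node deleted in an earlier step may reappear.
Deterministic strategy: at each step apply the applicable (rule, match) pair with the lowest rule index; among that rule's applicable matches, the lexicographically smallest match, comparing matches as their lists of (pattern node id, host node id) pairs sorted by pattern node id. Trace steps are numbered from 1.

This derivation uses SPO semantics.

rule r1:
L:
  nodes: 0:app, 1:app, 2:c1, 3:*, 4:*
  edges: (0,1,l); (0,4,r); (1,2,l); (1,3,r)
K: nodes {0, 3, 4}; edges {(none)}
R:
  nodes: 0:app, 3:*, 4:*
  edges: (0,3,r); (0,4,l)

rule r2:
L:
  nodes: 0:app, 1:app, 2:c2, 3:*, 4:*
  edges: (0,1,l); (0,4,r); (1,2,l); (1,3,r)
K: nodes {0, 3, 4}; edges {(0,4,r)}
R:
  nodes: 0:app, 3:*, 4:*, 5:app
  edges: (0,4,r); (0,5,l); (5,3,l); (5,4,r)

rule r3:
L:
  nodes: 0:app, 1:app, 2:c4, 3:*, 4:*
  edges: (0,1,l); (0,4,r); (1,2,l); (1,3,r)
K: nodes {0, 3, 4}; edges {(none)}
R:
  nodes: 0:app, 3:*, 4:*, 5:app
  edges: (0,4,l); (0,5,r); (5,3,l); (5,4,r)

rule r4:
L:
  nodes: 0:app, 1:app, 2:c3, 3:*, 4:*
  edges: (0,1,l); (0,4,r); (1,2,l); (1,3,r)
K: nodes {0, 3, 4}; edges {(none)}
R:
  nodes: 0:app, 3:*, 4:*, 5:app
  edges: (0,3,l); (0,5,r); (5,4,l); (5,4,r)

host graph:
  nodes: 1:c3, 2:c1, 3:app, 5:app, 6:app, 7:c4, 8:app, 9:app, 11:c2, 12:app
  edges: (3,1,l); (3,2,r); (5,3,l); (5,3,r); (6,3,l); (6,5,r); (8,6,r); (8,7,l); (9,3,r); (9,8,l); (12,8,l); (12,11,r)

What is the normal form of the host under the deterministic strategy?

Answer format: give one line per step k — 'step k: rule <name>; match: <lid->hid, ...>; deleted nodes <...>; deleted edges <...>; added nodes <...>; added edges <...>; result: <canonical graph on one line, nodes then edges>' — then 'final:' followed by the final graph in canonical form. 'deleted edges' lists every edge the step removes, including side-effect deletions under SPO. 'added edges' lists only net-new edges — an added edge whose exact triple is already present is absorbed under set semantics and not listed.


step 1: rule r3; match: 0->9, 1->8, 2->7, 3->6, 4->3; deleted nodes 7, 8; deleted edges (8,6,r); (8,7,l); (9,3,r); (9,8,l); (12,8,l); added nodes 13; added edges (9,3,l); (9,13,r); (13,3,r); (13,6,l); result: nodes: 1:c3, 2:c1, 3:app, 5:app, 6:app, 9:app, 11:c2, 12:app, 13:app edges: (3,1,l); (3,2,r); (5,3,l); (5,3,r); (6,3,l); (6,5,r); (9,3,l); (9,13,r); (12,11,r); (13,3,r); (13,6,l)
step 2: rule r4; match: 0->6, 1->3, 2->1, 3->2, 4->5; deleted nodes 1, 3; deleted edges (3,1,l); (3,2,r); (5,3,l); (5,3,r); (6,3,l); (6,5,r); (9,3,l); (13,3,r); added nodes 14; added edges (6,2,l); (6,14,r); (14,5,l); (14,5,r); result: nodes: 2:c1, 5:app, 6:app, 9:app, 11:c2, 12:app, 13:app, 14:app edges: (6,2,l); (6,14,r); (9,13,r); (12,11,r); (13,6,l); (14,5,l); (14,5,r)
final:
nodes: 2:c1, 5:app, 6:app, 9:app, 11:c2, 12:app, 13:app, 14:app
edges: (6,2,l); (6,14,r); (9,13,r); (12,11,r); (13,6,l); (14,5,l); (14,5,r)


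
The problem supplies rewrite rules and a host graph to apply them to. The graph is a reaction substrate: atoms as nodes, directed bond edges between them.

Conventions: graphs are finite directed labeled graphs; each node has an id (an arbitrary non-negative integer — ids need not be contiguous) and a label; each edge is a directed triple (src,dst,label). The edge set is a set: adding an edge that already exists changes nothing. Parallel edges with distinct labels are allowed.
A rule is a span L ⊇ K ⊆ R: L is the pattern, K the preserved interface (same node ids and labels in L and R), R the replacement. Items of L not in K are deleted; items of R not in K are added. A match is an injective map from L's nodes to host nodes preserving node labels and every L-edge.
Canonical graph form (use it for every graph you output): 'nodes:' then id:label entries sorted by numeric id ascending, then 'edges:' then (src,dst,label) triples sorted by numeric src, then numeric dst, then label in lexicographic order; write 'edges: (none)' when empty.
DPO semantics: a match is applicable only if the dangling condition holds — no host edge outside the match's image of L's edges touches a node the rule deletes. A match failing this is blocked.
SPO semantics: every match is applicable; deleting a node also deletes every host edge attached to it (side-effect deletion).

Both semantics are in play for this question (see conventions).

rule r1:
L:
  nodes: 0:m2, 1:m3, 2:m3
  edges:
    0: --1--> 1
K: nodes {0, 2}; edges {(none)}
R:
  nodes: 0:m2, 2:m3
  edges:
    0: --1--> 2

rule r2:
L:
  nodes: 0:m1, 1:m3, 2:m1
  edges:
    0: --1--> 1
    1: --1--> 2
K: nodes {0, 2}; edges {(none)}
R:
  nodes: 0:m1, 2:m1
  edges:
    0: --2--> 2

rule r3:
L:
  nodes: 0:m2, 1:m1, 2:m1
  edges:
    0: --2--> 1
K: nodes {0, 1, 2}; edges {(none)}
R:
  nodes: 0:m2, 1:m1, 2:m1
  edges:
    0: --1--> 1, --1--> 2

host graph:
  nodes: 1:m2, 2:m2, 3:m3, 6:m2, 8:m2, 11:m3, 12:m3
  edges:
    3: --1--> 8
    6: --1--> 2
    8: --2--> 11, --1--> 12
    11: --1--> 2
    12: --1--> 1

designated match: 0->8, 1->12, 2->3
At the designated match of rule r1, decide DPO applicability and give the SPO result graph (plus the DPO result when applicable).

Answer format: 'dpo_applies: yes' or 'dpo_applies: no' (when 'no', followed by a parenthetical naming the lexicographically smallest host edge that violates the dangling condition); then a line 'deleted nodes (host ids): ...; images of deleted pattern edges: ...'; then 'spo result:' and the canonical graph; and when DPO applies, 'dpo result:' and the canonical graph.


dpo_applies: no
(the rule deletes node 12, which keeps host edge (12,1,1) outside the match image — the dangling condition fails, DPO blocks; SPO proceeds and side-deletes such edges)
deleted nodes (host ids): 12; images of deleted pattern edges: (8,12,1)
spo result:
nodes: 1:m2, 2:m2, 3:m3, 6:m2, 8:m2, 11:m3
edges: (3,8,1); (6,2,1); (8,3,1); (8,11,2); (11,2,1)


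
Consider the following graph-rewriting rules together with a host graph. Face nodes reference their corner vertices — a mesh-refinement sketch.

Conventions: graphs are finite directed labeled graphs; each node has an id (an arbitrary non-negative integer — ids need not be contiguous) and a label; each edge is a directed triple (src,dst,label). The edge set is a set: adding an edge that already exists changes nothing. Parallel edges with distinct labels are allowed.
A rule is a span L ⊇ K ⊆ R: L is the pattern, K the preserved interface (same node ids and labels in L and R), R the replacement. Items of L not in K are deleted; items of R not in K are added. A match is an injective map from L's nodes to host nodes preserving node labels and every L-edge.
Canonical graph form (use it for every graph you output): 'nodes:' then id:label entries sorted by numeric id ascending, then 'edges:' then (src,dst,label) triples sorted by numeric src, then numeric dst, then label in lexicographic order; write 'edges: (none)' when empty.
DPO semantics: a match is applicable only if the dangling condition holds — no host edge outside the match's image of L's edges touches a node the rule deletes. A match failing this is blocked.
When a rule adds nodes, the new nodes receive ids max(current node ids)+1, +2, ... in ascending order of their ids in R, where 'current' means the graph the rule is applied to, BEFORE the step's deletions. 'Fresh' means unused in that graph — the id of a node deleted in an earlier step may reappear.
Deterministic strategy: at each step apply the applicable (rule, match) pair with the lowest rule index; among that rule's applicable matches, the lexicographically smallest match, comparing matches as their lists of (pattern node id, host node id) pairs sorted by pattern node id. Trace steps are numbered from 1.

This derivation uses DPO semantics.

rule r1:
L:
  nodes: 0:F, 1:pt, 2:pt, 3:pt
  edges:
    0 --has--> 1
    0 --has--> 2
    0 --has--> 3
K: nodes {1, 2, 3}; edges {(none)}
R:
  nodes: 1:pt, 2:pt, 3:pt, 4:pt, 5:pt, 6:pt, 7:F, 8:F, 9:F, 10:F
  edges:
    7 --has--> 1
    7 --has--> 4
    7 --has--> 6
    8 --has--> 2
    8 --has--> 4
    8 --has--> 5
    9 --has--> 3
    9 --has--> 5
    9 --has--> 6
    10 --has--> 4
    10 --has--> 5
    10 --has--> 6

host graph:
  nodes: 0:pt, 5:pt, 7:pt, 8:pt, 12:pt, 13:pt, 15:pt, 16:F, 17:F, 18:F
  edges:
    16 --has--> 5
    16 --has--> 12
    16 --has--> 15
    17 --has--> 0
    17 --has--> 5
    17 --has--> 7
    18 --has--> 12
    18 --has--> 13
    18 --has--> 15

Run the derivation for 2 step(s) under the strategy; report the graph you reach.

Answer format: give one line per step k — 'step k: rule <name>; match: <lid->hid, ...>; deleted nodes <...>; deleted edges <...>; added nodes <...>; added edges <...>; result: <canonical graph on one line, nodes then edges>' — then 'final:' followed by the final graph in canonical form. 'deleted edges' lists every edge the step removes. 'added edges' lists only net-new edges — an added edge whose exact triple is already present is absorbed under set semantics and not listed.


step 1: rule r1; match: 0->16, 1->5, 2->12, 3->15; deleted nodes 16; deleted edges (16,5,has); (16,12,has); (16,15,has); added nodes 19, 20, 21, 22, 23, 24, 25; added edges (22,5,has); (22,19,has); (22,21,has); (23,12,has); (23,19,has); (23,20,has); (24,15,has); (24,20,has); (24,21,has); (25,19,has); (25,20,has); (25,21,has); result: nodes: 0:pt, 5:pt, 7:pt, 8:pt, 12:pt, 13:pt, 15:pt, 17:F, 18:F, 19:pt, 20:pt, 21:pt, 22:F, 23:F, 24:F, 25:F edges: (17,0,has); (17,5,has); (17,7,has); (18,12,has); (18,13,has); (18,15,has); (22,5,has); (22,19,has); (22,21,has); (23,12,has); (23,19,has); (23,20,has); (24,15,has); (24,20,has); (24,21,has); (25,19,has); (25,20,has); (25,21,has)
step 2: rule r1; match: 0->17, 1->0, 2->5, 3->7; deleted nodes 17; deleted edges (17,0,has); (17,5,has); (17,7,has); added nodes 26, 27, 28, 29, 30, 31, 32; added edges (29,0,has); (29,26,has); (29,28,has); (30,5,has); (30,26,has); (30,27,has); (31,7,has); (31,27,has); (31,28,has); (32,26,has); (32,27,has); (32,28,has); result: nodes: 0:pt, 5:pt, 7:pt, 8:pt, 12:pt, 13:pt, 15:pt, 18:F, 19:pt, 20:pt, 21:pt, 22:F, 23:F, 24:F, 25:F, 26:pt, 27:pt, 28:pt, 29:F, 30:F, 31:F, 32:F edges: (18,12,has); (18,13,has); (18,15,has); (22,5,has); (22,19,has); (22,21,has); (23,12,has); (23,19,has); (23,20,has); (24,15,has); (24,20,has); (24,21,has); (25,19,has); (25,20,has); (25,21,has); (29,0,has); (29,26,has); (29,28,has); (30,5,has); (30,26,has); (30,27,has); (31,7,has); (31,27,has); (31,28,has); (32,26,has); (32,27,has); (32,28,has)
final:
nodes: 0:pt, 5:pt, 7:pt, 8:pt, 12:pt, 13:pt, 15:pt, 18:F, 19:pt, 20:pt, 21:pt, 22:F, 23:F, 24:F, 25:F, 26:pt, 27:pt, 28:pt, 29:F, 30:F, 31:F, 32:F
edges: (18,12,has); (18,13,has); (18,15,has); (22,5,has); (22,19,has); (22,21,has); (23,12,has); (23,19,has); (23,20,has); (24,15,has); (24,20,has); (24,21,has); (25,19,has); (25,20,has); (25,21,has); (29,0,has); (29,26,has); (29,28,has); (30,5,has); (30,26,has); (30,27,has); (31,7,has); (31,27,has); (31,28,has); (32,26,has); (32,27,has); (32,28,has)


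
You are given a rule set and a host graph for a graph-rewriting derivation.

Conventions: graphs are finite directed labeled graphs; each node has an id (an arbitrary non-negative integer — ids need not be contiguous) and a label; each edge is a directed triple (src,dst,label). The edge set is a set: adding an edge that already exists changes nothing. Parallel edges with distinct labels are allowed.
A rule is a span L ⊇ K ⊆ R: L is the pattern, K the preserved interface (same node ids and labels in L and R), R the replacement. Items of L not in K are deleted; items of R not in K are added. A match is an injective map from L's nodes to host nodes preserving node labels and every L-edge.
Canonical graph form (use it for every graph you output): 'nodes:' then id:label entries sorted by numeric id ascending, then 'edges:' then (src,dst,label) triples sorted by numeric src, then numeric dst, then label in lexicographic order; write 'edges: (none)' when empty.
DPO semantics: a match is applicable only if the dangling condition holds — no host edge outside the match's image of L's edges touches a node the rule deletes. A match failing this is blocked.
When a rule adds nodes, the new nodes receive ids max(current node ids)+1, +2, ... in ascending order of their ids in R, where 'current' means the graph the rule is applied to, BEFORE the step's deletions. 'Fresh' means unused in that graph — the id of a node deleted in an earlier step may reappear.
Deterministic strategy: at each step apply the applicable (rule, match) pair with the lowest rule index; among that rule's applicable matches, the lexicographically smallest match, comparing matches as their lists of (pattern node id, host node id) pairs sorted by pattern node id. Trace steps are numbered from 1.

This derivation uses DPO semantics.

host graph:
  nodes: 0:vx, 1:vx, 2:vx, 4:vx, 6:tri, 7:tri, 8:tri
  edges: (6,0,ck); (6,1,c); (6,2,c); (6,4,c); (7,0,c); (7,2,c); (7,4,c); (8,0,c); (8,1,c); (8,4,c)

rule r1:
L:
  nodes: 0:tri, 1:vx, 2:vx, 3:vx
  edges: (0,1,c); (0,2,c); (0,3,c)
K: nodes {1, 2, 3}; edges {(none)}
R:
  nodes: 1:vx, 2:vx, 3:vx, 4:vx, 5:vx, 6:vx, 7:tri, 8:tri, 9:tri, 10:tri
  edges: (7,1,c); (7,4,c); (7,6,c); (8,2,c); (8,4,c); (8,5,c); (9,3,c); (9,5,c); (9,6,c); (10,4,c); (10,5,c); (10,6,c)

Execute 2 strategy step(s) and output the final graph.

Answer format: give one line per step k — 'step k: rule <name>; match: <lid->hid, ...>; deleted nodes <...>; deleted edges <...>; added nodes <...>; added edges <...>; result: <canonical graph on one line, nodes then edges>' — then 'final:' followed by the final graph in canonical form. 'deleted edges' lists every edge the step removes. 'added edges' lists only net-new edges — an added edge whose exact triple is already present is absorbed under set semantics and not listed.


step 1: rule r1; match: 0->7, 1->0, 2->2, 3->4; deleted nodes 7; deleted edges (7,0,c); (7,2,c); (7,4,c); added nodes 9, 10, 11, 12, 13, 14, 15; added edges (12,0,c); (12,9,c); (12,11,c); (13,2,c); (13,9,c); (13,10,c); (14,4,c); (14,10,c); (14,11,c); (15,9,c); (15,10,c); (15,11,c); result: nodes: 0:vx, 1:vx, 2:vx, 4:vx, 6:tri, 8:tri, 9:vx, 10:vx, 11:vx, 12:tri, 13:tri, 14:tri, 15:tri edges: (6,0,ck); (6,1,c); (6,2,c); (6,4,c); (8,0,c); (8,1,c); (8,4,c); (12,0,c); (12,9,c); (12,11,c); (13,2,c); (13,9,c); (13,10,c); (14,4,c); (14,10,c); (14,11,c); (15,9,c); (15,10,c); (15,11,c)
step 2: rule r1; match: 0->8, 1->0, 2->1, 3->4; deleted nodes 8; deleted edges (8,0,c); (8,1,c); (8,4,c); added nodes 16, 17, 18, 19, 20, 21, 22; added edges (19,0,c); (19,16,c); (19,18,c); (20,1,c); (20,16,c); (20,17,c); (21,4,c); (21,17,c); (21,18,c); (22,16,c); (22,17,c); (22,18,c); result: nodes: 0:vx, 1:vx, 2:vx, 4:vx, 6:tri, 9:vx, 10:vx, 11:vx, 12:tri, 13:tri, 14:tri, 15:tri, 16:vx, 17:vx, 18:vx, 19:tri, 20:tri, 21:tri, 22:tri edges: (6,0,ck); (6,1,c); (6,2,c); (6,4,c); (12,0,c); (12,9,c); (12,11,c); (13,2,c); (13,9,c); (13,10,c); (14,4,c); (14,10,c); (14,11,c); (15,9,c); (15,10,c); (15,11,c); (19,0,c); (19,16,c); (19,18,c); (20,1,c); (20,16,c); (20,17,c); (21,4,c); (21,17,c); (21,18,c); (22,16,c); (22,17,c); (22,18,c)
final:
nodes: 0:vx, 1:vx, 2:vx, 4:vx, 6:tri, 9:vx, 10:vx, 11:vx, 12:tri, 13:tri, 14:tri, 15:tri, 16:vx, 17:vx, 18:vx, 19:tri, 20:tri, 21:tri, 22:tri
edges: (6,0,ck); (6,1,c); (6,2,c); (6,4,c); (12,0,c); (12,9,c); (12,11,c); (13,2,c); (13,9,c); (13,10,c); (14,4,c); (14,10,c); (14,11,c); (15,9,c); (15,10,c); (15,11,c); (19,0,c); (19,16,c); (19,18,c); (20,1,c); (20,16,c); (20,17,c); (21,4,c); (21,17,c); (21,18,c); (22,16,c); (22,17,c); (22,18,c)


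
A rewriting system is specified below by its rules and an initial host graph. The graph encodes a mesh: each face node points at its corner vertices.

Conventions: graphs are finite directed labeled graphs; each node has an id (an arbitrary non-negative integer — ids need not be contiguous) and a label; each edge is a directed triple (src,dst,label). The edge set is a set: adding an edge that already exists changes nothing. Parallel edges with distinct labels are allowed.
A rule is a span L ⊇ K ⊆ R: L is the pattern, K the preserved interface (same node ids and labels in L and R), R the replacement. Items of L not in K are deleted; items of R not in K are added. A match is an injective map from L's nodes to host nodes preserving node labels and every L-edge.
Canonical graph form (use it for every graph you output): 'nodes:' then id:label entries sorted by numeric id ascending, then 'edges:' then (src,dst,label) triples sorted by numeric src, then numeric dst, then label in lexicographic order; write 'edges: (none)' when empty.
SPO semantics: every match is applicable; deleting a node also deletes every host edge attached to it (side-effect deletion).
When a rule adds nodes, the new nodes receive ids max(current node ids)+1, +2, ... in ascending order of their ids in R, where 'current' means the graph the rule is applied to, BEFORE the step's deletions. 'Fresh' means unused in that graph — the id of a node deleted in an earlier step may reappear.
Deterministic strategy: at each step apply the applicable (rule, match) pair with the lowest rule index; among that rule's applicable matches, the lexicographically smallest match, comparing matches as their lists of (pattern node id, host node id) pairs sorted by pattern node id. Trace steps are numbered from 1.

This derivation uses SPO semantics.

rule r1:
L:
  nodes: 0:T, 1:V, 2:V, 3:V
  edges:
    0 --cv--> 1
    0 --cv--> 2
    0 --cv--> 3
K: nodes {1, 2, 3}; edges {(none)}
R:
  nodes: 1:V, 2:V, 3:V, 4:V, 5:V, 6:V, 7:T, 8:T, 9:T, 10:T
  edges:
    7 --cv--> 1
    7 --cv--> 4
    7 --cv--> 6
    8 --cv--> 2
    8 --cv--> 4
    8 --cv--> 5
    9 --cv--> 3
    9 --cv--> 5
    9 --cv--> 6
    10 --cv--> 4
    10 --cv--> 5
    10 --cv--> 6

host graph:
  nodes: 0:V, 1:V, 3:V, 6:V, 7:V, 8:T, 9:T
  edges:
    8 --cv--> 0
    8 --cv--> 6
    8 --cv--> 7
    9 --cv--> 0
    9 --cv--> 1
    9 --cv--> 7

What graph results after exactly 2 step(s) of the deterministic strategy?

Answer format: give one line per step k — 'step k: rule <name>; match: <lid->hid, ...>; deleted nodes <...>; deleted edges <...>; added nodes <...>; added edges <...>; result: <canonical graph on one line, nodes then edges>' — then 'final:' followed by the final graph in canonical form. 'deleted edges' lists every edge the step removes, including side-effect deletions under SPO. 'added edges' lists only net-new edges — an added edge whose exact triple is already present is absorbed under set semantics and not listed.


step 1: rule r1; match: 0->8, 1->0, 2->6, 3->7; deleted nodes 8; deleted edges (8,0,cv); (8,6,cv); (8,7,cv); added nodes 10, 11, 12, 13, 14, 15, 16; added edges (13,0,cv); (13,10,cv); (13,12,cv); (14,6,cv); (14,10,cv); (14,11,cv); (15,7,cv); (15,11,cv); (15,12,cv); (16,10,cv); (16,11,cv); (16,12,cv); result: nodes: 0:V, 1:V, 3:V, 6:V, 7:V, 9:T, 10:V, 11:V, 12:V, 13:T, 14:T, 15:T, 16:T edges: (9,0,cv); (9,1,cv); (9,7,cv); (13,0,cv); (13,10,cv); (13,12,cv); (14,6,cv); (14,10,cv); (14,11,cv); (15,7,cv); (15,11,cv); (15,12,cv); (16,10,cv); (16,11,cv); (16,12,cv)
step 2: rule r1; match: 0->9, 1->0, 2->1, 3->7; deleted nodes 9; deleted edges (9,0,cv); (9,1,cv); (9,7,cv); added nodes 17, 18, 19, 20, 21, 22, 23; added edges (20,0,cv); (20,17,cv); (20,19,cv); (21,1,cv); (21,17,cv); (21,18,cv); (22,7,cv); (22,18,cv); (22,19,cv); (23,17,cv); (23,18,cv); (23,19,cv); result: nodes: 0:V, 1:V, 3:V, 6:V, 7:V, 10:V, 11:V, 12:V, 13:T, 14:T, 15:T, 16:T, 17:V, 18:V, 19:V, 20:T, 21:T, 22:T, 23:T edges: (13,0,cv); (13,10,cv); (13,12,cv); (14,6,cv); (14,10,cv); (14,11,cv); (15,7,cv); (15,11,cv); (15,12,cv); (16,10,cv); (16,11,cv); (16,12,cv); (20,0,cv); (20,17,cv); (20,19,cv); (21,1,cv); (21,17,cv); (21,18,cv); (22,7,cv); (22,18,cv); (22,19,cv); (23,17,cv); (23,18,cv); (23,19,cv)
final:
nodes: 0:V, 1:V, 3:V, 6:V, 7:V, 10:V, 11:V, 12:V, 13:T, 14:T, 15:T, 16:T, 17:V, 18:V, 19:V, 20:T, 21:T, 22:T, 23:T
edges: (13,0,cv); (13,10,cv); (13,12,cv); (14,6,cv); (14,10,cv); (14,11,cv); (15,7,cv); (15,11,cv); (15,12,cv); (16,10,cv); (16,11,cv); (16,12,cv); (20,0,cv); (20,17,cv); (20,19,cv); (21,1,cv); (21,17,cv); (21,18,cv); (22,7,cv); (22,18,cv); (22,19,cv); (23,17,cv); (23,18,cv); (23,19,cv)
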